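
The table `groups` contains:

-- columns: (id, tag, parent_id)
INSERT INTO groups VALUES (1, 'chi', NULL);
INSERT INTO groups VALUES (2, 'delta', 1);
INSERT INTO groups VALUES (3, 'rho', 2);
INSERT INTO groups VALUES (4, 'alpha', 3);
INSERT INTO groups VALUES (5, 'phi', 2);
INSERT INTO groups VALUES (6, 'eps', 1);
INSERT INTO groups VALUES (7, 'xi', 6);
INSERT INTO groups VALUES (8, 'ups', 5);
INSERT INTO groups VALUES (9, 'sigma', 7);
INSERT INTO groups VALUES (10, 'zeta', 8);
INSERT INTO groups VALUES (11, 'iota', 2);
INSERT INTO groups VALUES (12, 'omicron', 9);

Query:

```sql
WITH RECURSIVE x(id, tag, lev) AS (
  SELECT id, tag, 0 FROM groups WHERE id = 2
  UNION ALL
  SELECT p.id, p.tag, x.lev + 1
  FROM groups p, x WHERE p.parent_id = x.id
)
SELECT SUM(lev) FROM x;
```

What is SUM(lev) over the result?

10

Base: id=2 (delta) at lev 0.
Iteration 1: rows with parent_id in {2} -> rho (id 3, lev 1), phi (id 5, lev 1), iota (id 11, lev 1).
Iteration 2: rows with parent_id in {3,5,11} -> alpha (id 4, lev 2), ups (id 8, lev 2).
Iteration 3: rows with parent_id in {4,8} -> zeta (id 10, lev 3).
Iteration 4: no rows with parent_id in {10}; recursion stops.
SUM(lev) = 0 + 1 + 1 + 1 + 2 + 2 + 3 = 10.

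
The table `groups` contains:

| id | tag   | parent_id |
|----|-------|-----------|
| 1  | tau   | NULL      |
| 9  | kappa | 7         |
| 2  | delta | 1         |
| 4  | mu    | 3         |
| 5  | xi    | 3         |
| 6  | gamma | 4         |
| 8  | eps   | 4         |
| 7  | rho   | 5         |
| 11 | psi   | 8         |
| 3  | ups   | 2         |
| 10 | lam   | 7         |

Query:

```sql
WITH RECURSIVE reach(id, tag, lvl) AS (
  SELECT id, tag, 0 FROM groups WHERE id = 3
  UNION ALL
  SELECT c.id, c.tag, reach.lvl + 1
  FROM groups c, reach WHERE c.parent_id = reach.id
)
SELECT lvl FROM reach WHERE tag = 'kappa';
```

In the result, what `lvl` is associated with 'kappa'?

3

Base: id=3 (ups) at lvl 0.
Iteration 1: rows with parent_id in {3} -> mu (id 4, lvl 1), xi (id 5, lvl 1).
Iteration 2: rows with parent_id in {4,5} -> gamma (id 6, lvl 2), rho (id 7, lvl 2), eps (id 8, lvl 2).
Iteration 3: rows with parent_id in {6,7,8} -> kappa (id 9, lvl 3), lam (id 10, lvl 3), psi (id 11, lvl 3).
Iteration 4: no rows with parent_id in {9,10,11}; recursion stops.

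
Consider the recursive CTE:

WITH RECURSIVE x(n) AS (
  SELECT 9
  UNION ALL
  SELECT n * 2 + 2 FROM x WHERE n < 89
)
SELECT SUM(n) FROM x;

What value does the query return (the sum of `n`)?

331

Base: n=9.
Iteration 1: 9 < 89 holds -> n = 9 * 2 + 2 = 20.
Iteration 2: 20 < 89 holds -> n = 20 * 2 + 2 = 42.
Iteration 3: 42 < 89 holds -> n = 42 * 2 + 2 = 86.
Iteration 4: 86 < 89 holds -> n = 86 * 2 + 2 = 174.
Iteration 5: 174 < 89 fails; recursion stops.
SUM(n) = 9 + 20 + 42 + 86 + 174 = 331.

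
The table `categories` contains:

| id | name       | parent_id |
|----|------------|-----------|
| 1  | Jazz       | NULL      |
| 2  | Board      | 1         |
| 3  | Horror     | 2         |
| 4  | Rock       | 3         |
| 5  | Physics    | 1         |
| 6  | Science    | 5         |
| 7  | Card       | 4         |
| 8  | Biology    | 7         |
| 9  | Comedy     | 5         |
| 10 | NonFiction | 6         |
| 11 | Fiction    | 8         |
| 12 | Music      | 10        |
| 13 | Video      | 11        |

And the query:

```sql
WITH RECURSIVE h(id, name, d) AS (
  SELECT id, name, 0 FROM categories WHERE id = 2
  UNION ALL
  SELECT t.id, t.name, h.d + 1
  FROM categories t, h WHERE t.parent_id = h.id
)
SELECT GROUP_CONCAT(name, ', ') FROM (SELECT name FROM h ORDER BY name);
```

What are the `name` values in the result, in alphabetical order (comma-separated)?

Base: id=2 (Board) at d 0.
Iteration 1: rows with parent_id in {2} -> Horror (id 3, d 1).
Iteration 2: rows with parent_id in {3} -> Rock (id 4, d 2).
Iteration 3: rows with parent_id in {4} -> Card (id 7, d 3).
Iteration 4: rows with parent_id in {7} -> Biology (id 8, d 4).
Iteration 5: rows with parent_id in {8} -> Fiction (id 11, d 5).
Iteration 6: rows with parent_id in {11} -> Video (id 13, d 6).
Iteration 7: no rows with parent_id in {13}; recursion stops.

Biology, Board, Card, Fiction, Horror, Rock, Video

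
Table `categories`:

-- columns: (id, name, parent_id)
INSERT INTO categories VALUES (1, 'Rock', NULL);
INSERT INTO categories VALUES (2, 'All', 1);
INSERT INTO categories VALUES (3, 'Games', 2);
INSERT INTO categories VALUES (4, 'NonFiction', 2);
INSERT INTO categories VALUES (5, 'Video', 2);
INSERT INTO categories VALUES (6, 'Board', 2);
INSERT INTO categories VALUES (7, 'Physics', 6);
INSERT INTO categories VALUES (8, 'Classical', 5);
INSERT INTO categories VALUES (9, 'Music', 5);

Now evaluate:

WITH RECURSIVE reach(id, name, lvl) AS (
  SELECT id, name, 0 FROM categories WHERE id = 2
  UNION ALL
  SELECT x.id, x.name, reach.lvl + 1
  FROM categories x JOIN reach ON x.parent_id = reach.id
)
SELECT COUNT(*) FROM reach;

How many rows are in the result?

8

Base: id=2 (All) at lvl 0.
Iteration 1: rows with parent_id in {2} -> Games (id 3, lvl 1), NonFiction (id 4, lvl 1), Video (id 5, lvl 1), Board (id 6, lvl 1).
Iteration 2: rows with parent_id in {3,4,5,6} -> Physics (id 7, lvl 2), Classical (id 8, lvl 2), Music (id 9, lvl 2).
Iteration 3: no rows with parent_id in {7,8,9}; recursion stops.
Total rows emitted: 8.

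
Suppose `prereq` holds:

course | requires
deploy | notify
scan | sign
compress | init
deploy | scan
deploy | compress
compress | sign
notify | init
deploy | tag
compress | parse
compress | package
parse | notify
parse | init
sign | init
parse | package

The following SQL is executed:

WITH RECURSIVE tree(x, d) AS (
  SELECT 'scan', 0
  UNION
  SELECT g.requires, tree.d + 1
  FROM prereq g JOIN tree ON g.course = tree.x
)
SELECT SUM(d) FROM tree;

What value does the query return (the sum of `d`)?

3

Base: (scan, d=0).
Iteration 1: edges from {scan} -> (sign, d=1).
Iteration 2: edges from {sign} -> (init, d=2).
Iteration 3: no outgoing edges from {init}; recursion stops.
SUM(d) = 0 + 1 + 2 = 3.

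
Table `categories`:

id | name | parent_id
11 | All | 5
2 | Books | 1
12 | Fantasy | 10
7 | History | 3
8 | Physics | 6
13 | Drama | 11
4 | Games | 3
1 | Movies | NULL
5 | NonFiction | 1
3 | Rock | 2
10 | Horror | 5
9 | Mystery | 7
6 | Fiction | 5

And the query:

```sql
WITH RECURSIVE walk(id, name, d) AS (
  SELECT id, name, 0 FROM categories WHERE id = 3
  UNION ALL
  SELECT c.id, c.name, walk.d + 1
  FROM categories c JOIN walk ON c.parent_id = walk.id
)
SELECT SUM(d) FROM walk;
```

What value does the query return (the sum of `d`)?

Base: id=3 (Rock) at d 0.
Iteration 1: rows with parent_id in {3} -> Games (id 4, d 1), History (id 7, d 1).
Iteration 2: rows with parent_id in {4,7} -> Mystery (id 9, d 2).
Iteration 3: no rows with parent_id in {9}; recursion stops.
SUM(d) = 0 + 1 + 1 + 2 = 4.

4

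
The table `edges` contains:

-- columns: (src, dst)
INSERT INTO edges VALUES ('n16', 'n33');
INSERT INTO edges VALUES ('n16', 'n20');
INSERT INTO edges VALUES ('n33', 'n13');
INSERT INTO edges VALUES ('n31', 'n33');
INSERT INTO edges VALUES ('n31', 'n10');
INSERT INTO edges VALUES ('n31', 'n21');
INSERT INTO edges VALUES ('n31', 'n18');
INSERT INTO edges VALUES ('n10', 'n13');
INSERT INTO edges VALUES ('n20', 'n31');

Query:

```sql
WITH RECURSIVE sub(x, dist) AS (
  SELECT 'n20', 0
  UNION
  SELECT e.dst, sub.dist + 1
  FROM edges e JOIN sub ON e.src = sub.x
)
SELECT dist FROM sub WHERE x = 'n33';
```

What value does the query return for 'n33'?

2

Base: (n20, dist=0).
Iteration 1: edges from {n20} -> (n31, dist=1).
Iteration 2: edges from {n31} -> (n10, dist=2), (n18, dist=2), (n21, dist=2), (n33, dist=2).
Iteration 3: edges from {n10,n18,n21,n33} -> (n13, dist=3). [UNION drops 1 duplicate row(s)]
Iteration 4: no outgoing edges from {n13}; recursion stops.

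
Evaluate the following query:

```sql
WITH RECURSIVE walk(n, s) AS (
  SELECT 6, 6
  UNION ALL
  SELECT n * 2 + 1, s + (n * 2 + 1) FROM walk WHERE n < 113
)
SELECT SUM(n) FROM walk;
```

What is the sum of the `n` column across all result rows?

435

Base: n=6, s=6.
Iteration 1: 6 < 113 holds -> n = 6 * 2 + 1 = 13, s = 6 + 13 = 19.
Iteration 2: 13 < 113 holds -> n = 13 * 2 + 1 = 27, s = 19 + 27 = 46.
Iteration 3: 27 < 113 holds -> n = 27 * 2 + 1 = 55, s = 46 + 55 = 101.
Iteration 4: 55 < 113 holds -> n = 55 * 2 + 1 = 111, s = 101 + 111 = 212.
Iteration 5: 111 < 113 holds -> n = 111 * 2 + 1 = 223, s = 212 + 223 = 435.
Iteration 6: 223 < 113 fails; recursion stops.
SUM(n) = 6 + 13 + 27 + 55 + 111 + 223 = 435.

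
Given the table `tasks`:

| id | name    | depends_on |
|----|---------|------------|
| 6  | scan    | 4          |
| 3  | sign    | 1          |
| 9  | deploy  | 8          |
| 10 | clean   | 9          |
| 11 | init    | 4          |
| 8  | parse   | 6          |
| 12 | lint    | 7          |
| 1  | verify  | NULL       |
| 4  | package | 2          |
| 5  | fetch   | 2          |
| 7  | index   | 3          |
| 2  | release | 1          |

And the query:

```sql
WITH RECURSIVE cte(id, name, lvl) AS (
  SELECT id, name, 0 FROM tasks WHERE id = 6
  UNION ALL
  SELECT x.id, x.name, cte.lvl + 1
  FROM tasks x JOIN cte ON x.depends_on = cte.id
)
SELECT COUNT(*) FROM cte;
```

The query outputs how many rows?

4

Base: id=6 (scan) at lvl 0.
Iteration 1: rows with depends_on in {6} -> parse (id 8, lvl 1).
Iteration 2: rows with depends_on in {8} -> deploy (id 9, lvl 2).
Iteration 3: rows with depends_on in {9} -> clean (id 10, lvl 3).
Iteration 4: no rows with depends_on in {10}; recursion stops.
Total rows emitted: 4.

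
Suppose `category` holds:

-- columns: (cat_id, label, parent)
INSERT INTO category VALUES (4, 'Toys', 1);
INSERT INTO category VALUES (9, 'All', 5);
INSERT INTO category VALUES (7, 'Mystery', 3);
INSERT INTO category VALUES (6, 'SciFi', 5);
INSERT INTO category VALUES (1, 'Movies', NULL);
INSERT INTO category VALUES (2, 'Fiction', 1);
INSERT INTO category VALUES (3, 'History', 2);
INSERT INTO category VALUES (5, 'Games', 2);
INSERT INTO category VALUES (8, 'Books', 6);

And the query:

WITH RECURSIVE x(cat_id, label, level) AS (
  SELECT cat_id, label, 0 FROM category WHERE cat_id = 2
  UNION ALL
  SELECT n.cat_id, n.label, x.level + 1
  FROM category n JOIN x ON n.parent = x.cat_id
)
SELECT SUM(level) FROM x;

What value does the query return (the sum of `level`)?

Base: cat_id=2 (Fiction) at level 0.
Iteration 1: rows with parent in {2} -> History (id 3, level 1), Games (id 5, level 1).
Iteration 2: rows with parent in {3,5} -> SciFi (id 6, level 2), Mystery (id 7, level 2), All (id 9, level 2).
Iteration 3: rows with parent in {6,7,9} -> Books (id 8, level 3).
Iteration 4: no rows with parent in {8}; recursion stops.
SUM(level) = 0 + 1 + 1 + 2 + 2 + 2 + 3 = 11.

11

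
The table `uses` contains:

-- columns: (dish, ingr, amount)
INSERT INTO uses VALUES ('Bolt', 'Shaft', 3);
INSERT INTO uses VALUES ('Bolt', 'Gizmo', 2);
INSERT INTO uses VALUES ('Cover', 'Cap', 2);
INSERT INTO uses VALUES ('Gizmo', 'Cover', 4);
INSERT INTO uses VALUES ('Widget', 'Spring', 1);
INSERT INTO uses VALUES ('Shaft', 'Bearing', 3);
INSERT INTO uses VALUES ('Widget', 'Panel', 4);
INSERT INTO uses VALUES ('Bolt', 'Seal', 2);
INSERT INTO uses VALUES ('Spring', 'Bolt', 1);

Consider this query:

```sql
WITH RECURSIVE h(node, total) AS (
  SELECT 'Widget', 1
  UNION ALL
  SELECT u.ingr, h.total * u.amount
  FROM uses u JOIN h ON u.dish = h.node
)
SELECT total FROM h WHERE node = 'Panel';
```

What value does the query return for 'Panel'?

Base: (Widget, total=1).
Iteration 1: components of {Widget} -> Panel = 1*4 = 4, Spring = 1*1 = 1.
Iteration 2: components of {Panel,Spring} -> Bolt = 1*1 = 1.
Iteration 3: components of {Bolt} -> Gizmo = 1*2 = 2, Seal = 1*2 = 2, Shaft = 1*3 = 3.
Iteration 4: components of {Gizmo,Seal,Shaft} -> Bearing = 3*3 = 9, Cover = 2*4 = 8.
Iteration 5: components of {Bearing,Cover} -> Cap = 8*2 = 16.
Iteration 6: no further components; recursion stops.

4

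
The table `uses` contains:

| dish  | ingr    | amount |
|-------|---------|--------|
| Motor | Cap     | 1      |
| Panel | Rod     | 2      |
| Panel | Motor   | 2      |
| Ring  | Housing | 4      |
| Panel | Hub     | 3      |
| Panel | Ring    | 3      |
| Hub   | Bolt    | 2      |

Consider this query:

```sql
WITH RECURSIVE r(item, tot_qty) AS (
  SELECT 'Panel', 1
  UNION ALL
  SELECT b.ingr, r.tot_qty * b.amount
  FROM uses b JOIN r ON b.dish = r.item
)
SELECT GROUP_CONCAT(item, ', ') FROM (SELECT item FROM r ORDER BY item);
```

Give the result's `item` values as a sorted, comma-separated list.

Bolt, Cap, Housing, Hub, Motor, Panel, Ring, Rod

Base: (Panel, tot_qty=1).
Iteration 1: components of {Panel} -> Hub = 1*3 = 3, Motor = 1*2 = 2, Ring = 1*3 = 3, Rod = 1*2 = 2.
Iteration 2: components of {Hub,Motor,Ring,Rod} -> Bolt = 3*2 = 6, Cap = 2*1 = 2, Housing = 3*4 = 12.
Iteration 3: no further components; recursion stops.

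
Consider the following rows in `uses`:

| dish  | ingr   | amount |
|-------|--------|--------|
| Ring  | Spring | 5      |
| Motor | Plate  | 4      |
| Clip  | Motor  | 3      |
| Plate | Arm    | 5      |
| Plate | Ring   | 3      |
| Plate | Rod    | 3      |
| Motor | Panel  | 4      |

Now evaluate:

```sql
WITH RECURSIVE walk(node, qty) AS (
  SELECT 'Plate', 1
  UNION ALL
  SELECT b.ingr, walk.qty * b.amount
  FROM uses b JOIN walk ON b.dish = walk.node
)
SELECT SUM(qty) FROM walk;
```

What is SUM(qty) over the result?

Base: (Plate, qty=1).
Iteration 1: components of {Plate} -> Arm = 1*5 = 5, Ring = 1*3 = 3, Rod = 1*3 = 3.
Iteration 2: components of {Arm,Ring,Rod} -> Spring = 3*5 = 15.
Iteration 3: no further components; recursion stops.
SUM(qty) = 1 + 3 + 3 + 5 + 15 = 27.

27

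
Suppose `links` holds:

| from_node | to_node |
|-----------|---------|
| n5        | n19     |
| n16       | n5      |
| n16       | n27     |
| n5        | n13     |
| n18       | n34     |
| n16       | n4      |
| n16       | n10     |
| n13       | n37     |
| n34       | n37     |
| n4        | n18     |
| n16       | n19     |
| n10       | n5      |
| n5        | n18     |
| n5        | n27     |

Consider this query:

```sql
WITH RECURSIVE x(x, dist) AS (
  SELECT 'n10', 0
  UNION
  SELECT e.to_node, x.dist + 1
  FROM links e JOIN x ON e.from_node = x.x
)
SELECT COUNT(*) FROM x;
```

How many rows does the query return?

Base: (n10, dist=0).
Iteration 1: edges from {n10} -> (n5, dist=1).
Iteration 2: edges from {n5} -> (n13, dist=2), (n18, dist=2), (n19, dist=2), (n27, dist=2).
Iteration 3: edges from {n13,n18,n19,n27} -> (n34, dist=3), (n37, dist=3).
Iteration 4: edges from {n34,n37} -> (n37, dist=4).
Iteration 5: no outgoing edges from {n37}; recursion stops.
Total rows emitted: 9.

9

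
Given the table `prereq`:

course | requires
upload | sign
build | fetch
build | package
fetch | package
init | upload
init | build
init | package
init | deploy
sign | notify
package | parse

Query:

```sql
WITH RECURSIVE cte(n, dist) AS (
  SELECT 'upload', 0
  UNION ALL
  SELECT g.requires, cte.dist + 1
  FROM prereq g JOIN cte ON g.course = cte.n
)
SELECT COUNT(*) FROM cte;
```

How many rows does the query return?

Base: (upload, dist=0).
Iteration 1: edges from {upload} -> (sign, dist=1).
Iteration 2: edges from {sign} -> (notify, dist=2).
Iteration 3: no outgoing edges from {notify}; recursion stops.
Total rows emitted: 3.

3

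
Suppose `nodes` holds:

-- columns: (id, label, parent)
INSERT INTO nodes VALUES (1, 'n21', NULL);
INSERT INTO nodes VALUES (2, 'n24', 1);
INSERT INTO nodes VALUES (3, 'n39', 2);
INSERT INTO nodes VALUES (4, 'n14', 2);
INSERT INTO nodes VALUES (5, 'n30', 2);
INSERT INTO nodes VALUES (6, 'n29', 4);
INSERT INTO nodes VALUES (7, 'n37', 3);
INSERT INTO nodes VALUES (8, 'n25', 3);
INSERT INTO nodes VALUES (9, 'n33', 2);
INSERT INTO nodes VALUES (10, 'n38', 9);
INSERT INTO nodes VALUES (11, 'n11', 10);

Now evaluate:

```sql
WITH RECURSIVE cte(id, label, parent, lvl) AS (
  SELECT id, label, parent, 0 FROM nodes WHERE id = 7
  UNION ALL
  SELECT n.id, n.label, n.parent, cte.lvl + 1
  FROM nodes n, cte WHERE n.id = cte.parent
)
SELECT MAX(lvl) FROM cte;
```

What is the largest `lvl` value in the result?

Base: id=7 (n37), parent=3, lvl 0.
Iteration 1: join on id=3 -> n39 (id 3, parent=2, lvl 1).
Iteration 2: join on id=2 -> n24 (id 2, parent=1, lvl 2).
Iteration 3: join on id=1 -> n21 (id 1, parent=NULL, lvl 3).
Iteration 4: parent is NULL; no match; recursion stops.
lvl values: 0, 1, 2, 3; the maximum is 3.

3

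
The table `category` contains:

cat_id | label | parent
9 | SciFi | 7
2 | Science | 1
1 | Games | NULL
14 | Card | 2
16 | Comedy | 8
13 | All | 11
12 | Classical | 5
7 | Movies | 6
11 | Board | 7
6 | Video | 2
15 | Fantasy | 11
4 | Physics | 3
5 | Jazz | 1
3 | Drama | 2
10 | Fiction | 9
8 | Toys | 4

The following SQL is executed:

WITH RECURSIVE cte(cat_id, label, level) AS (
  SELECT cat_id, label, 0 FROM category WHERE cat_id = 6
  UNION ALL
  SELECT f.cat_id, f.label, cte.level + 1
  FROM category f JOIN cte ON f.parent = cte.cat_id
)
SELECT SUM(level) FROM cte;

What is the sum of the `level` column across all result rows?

Base: cat_id=6 (Video) at level 0.
Iteration 1: rows with parent in {6} -> Movies (id 7, level 1).
Iteration 2: rows with parent in {7} -> SciFi (id 9, level 2), Board (id 11, level 2).
Iteration 3: rows with parent in {9,11} -> Fiction (id 10, level 3), All (id 13, level 3), Fantasy (id 15, level 3).
Iteration 4: no rows with parent in {10,13,15}; recursion stops.
SUM(level) = 0 + 1 + 2 + 2 + 3 + 3 + 3 = 14.

14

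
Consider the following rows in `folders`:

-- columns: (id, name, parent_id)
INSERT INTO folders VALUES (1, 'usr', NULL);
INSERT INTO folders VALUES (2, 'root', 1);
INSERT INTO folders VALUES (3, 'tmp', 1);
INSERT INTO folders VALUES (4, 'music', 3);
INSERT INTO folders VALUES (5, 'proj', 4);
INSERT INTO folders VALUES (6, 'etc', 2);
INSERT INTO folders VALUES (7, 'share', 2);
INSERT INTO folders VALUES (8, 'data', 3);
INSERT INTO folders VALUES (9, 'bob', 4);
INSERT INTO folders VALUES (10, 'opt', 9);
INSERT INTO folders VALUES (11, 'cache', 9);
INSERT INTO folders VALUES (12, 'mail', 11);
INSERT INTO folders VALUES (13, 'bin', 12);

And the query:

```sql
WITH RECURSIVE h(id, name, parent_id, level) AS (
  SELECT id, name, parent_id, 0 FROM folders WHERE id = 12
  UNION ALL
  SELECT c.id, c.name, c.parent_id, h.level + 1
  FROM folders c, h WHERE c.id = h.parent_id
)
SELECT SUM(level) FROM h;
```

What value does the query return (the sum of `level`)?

15

Base: id=12 (mail), parent_id=11, level 0.
Iteration 1: join on id=11 -> cache (id 11, parent_id=9, level 1).
Iteration 2: join on id=9 -> bob (id 9, parent_id=4, level 2).
Iteration 3: join on id=4 -> music (id 4, parent_id=3, level 3).
Iteration 4: join on id=3 -> tmp (id 3, parent_id=1, level 4).
Iteration 5: join on id=1 -> usr (id 1, parent_id=NULL, level 5).
Iteration 6: parent_id is NULL; no match; recursion stops.
SUM(level) = 0 + 1 + 2 + 3 + 4 + 5 = 15.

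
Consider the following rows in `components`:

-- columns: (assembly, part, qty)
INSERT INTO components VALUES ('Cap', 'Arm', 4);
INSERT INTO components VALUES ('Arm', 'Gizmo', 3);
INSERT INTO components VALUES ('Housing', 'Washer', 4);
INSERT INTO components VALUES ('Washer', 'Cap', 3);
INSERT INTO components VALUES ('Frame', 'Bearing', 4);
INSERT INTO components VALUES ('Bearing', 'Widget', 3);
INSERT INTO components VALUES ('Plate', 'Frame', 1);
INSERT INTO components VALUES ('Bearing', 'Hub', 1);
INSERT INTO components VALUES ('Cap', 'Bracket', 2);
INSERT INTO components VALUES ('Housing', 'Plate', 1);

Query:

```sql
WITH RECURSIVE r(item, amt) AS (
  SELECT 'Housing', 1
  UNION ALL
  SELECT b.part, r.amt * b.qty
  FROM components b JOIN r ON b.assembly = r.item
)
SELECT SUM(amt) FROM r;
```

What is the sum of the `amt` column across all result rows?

Base: (Housing, amt=1).
Iteration 1: components of {Housing} -> Plate = 1*1 = 1, Washer = 1*4 = 4.
Iteration 2: components of {Plate,Washer} -> Cap = 4*3 = 12, Frame = 1*1 = 1.
Iteration 3: components of {Cap,Frame} -> Arm = 12*4 = 48, Bearing = 1*4 = 4, Bracket = 12*2 = 24.
Iteration 4: components of {Arm,Bearing,Bracket} -> Gizmo = 48*3 = 144, Hub = 4*1 = 4, Widget = 4*3 = 12.
Iteration 5: no further components; recursion stops.
SUM(amt) = 1 + 4 + 1 + 12 + 1 + 48 + 24 + 4 + 144 + 12 + 4 = 255.

255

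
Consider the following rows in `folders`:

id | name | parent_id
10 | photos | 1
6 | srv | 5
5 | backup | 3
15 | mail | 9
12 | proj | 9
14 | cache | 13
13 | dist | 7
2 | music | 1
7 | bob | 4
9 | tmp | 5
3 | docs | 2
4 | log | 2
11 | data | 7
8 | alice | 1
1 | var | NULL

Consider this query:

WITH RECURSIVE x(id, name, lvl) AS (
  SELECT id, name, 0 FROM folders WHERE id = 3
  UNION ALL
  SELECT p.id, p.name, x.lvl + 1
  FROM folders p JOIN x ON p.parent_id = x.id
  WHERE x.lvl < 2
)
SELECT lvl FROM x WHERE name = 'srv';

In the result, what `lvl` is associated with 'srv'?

Base: id=3 (docs) at lvl 0.
Iteration 1: rows with parent_id in {3} -> backup (id 5, lvl 1).
Iteration 2: rows with parent_id in {5} -> srv (id 6, lvl 2), tmp (id 9, lvl 2).
Iteration 3: lvl < 2 fails for all current rows; recursion stops.

2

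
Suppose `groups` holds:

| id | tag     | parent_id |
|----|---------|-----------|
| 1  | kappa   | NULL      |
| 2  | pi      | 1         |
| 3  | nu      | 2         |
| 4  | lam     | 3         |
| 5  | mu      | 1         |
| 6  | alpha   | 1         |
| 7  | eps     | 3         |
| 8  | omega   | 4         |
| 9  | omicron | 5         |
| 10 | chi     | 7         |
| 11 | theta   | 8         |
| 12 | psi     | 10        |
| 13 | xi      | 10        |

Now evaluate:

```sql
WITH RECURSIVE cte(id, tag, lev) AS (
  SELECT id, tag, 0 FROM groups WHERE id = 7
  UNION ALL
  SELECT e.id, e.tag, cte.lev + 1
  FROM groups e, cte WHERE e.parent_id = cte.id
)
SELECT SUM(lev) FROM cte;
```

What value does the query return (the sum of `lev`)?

Base: id=7 (eps) at lev 0.
Iteration 1: rows with parent_id in {7} -> chi (id 10, lev 1).
Iteration 2: rows with parent_id in {10} -> psi (id 12, lev 2), xi (id 13, lev 2).
Iteration 3: no rows with parent_id in {12,13}; recursion stops.
SUM(lev) = 0 + 1 + 2 + 2 = 5.

5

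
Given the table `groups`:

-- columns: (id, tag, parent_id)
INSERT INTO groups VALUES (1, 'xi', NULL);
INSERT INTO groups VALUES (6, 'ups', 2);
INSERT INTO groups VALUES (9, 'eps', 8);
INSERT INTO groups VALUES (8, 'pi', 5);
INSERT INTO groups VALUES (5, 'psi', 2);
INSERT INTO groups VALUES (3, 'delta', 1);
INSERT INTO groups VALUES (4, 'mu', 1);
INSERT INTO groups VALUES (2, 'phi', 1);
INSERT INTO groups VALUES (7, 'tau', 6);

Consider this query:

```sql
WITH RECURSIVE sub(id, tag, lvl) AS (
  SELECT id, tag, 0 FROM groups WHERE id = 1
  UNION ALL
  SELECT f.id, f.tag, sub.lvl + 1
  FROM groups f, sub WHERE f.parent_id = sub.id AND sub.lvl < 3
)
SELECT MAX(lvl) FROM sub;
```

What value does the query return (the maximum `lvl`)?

Base: id=1 (xi) at lvl 0.
Iteration 1: rows with parent_id in {1} -> phi (id 2, lvl 1), delta (id 3, lvl 1), mu (id 4, lvl 1).
Iteration 2: rows with parent_id in {2,3,4} -> psi (id 5, lvl 2), ups (id 6, lvl 2).
Iteration 3: rows with parent_id in {5,6} -> tau (id 7, lvl 3), pi (id 8, lvl 3).
Iteration 4: lvl < 3 fails for all current rows; recursion stops.
lvl values: 0, 1, 1, 1, 2, 2, 3, 3; the maximum is 3.

3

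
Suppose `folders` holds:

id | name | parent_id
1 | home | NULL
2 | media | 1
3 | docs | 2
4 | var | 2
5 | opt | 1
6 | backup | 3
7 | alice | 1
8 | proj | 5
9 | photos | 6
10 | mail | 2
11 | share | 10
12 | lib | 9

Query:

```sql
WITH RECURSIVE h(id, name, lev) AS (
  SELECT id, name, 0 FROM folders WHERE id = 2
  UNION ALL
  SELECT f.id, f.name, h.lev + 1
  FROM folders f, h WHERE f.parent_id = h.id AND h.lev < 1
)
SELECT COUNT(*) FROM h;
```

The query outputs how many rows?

Base: id=2 (media) at lev 0.
Iteration 1: rows with parent_id in {2} -> docs (id 3, lev 1), var (id 4, lev 1), mail (id 10, lev 1).
Iteration 2: lev < 1 fails for all current rows; recursion stops.
Total rows emitted: 4.

4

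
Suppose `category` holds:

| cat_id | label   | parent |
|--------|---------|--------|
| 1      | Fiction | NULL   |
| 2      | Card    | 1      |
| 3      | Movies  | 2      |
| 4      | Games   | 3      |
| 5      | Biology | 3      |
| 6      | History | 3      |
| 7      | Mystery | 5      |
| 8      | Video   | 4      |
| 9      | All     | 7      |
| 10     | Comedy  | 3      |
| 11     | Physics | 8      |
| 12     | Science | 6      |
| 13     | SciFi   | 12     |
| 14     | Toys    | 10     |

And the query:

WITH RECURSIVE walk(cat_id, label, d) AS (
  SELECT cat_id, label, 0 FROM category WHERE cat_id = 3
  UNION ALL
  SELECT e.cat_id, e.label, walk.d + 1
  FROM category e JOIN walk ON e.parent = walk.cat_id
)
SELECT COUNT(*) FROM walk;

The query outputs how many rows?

Base: cat_id=3 (Movies) at d 0.
Iteration 1: rows with parent in {3} -> Games (id 4, d 1), Biology (id 5, d 1), History (id 6, d 1), Comedy (id 10, d 1).
Iteration 2: rows with parent in {4,5,6,10} -> Mystery (id 7, d 2), Video (id 8, d 2), Science (id 12, d 2), Toys (id 14, d 2).
Iteration 3: rows with parent in {7,8,12,14} -> All (id 9, d 3), Physics (id 11, d 3), SciFi (id 13, d 3).
Iteration 4: no rows with parent in {9,11,13}; recursion stops.
Total rows emitted: 12.

12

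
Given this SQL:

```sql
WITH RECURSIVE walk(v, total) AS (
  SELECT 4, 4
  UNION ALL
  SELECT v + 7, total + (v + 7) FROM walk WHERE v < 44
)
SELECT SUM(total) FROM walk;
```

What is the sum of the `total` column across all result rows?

Base: v=4, total=4.
Iteration 1: 4 < 44 holds -> v = 4 + 7 = 11, total = 4 + 11 = 15.
Iteration 2: 11 < 44 holds -> v = 11 + 7 = 18, total = 15 + 18 = 33.
Iteration 3: 18 < 44 holds -> v = 18 + 7 = 25, total = 33 + 25 = 58.
Iteration 4: 25 < 44 holds -> v = 25 + 7 = 32, total = 58 + 32 = 90.
Iteration 5: 32 < 44 holds -> v = 32 + 7 = 39, total = 90 + 39 = 129.
Iteration 6: 39 < 44 holds -> v = 39 + 7 = 46, total = 129 + 46 = 175.
Iteration 7: 46 < 44 fails; recursion stops.
SUM(total) = 4 + 15 + 33 + 58 + 90 + 129 + 175 = 504.

504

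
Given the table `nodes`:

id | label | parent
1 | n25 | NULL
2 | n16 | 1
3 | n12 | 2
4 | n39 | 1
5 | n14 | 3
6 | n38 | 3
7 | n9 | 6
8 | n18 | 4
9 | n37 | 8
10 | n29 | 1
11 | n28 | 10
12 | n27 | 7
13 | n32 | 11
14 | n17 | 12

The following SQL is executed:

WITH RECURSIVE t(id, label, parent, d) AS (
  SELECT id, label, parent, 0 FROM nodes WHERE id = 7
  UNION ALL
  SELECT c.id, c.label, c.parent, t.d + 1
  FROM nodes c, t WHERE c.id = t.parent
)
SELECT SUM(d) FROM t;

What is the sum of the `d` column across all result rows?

10

Base: id=7 (n9), parent=6, d 0.
Iteration 1: join on id=6 -> n38 (id 6, parent=3, d 1).
Iteration 2: join on id=3 -> n12 (id 3, parent=2, d 2).
Iteration 3: join on id=2 -> n16 (id 2, parent=1, d 3).
Iteration 4: join on id=1 -> n25 (id 1, parent=NULL, d 4).
Iteration 5: parent is NULL; no match; recursion stops.
SUM(d) = 0 + 1 + 2 + 3 + 4 = 10.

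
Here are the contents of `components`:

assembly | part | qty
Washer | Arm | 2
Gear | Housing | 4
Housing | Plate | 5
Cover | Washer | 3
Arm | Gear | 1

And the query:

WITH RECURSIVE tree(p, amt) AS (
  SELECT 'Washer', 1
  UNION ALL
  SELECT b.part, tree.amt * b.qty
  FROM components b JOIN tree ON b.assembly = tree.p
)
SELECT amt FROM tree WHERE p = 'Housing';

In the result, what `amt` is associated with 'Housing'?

8

Base: (Washer, amt=1).
Iteration 1: components of {Washer} -> Arm = 1*2 = 2.
Iteration 2: components of {Arm} -> Gear = 2*1 = 2.
Iteration 3: components of {Gear} -> Housing = 2*4 = 8.
Iteration 4: components of {Housing} -> Plate = 8*5 = 40.
Iteration 5: no further components; recursion stops.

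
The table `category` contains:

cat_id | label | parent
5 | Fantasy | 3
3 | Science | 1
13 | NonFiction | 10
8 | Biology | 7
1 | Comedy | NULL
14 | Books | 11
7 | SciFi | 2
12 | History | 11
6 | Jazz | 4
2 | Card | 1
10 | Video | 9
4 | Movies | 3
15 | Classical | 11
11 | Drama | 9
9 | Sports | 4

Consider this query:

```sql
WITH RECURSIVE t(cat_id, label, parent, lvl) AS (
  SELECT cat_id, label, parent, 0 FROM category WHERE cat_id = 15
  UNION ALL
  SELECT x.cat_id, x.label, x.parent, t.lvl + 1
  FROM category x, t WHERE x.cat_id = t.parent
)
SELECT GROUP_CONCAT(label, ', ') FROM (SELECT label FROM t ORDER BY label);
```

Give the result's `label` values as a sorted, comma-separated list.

Base: cat_id=15 (Classical), parent=11, lvl 0.
Iteration 1: join on cat_id=11 -> Drama (id 11, parent=9, lvl 1).
Iteration 2: join on cat_id=9 -> Sports (id 9, parent=4, lvl 2).
Iteration 3: join on cat_id=4 -> Movies (id 4, parent=3, lvl 3).
Iteration 4: join on cat_id=3 -> Science (id 3, parent=1, lvl 4).
Iteration 5: join on cat_id=1 -> Comedy (id 1, parent=NULL, lvl 5).
Iteration 6: parent is NULL; no match; recursion stops.

Classical, Comedy, Drama, Movies, Science, Sports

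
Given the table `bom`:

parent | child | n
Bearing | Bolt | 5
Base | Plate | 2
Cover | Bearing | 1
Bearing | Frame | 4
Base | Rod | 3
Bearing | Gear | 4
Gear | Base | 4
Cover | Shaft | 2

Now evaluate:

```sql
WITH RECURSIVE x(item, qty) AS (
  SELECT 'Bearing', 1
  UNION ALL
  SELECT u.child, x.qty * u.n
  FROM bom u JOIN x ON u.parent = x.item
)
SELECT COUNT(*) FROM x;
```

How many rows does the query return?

Base: (Bearing, qty=1).
Iteration 1: components of {Bearing} -> Bolt = 1*5 = 5, Frame = 1*4 = 4, Gear = 1*4 = 4.
Iteration 2: components of {Bolt,Frame,Gear} -> Base = 4*4 = 16.
Iteration 3: components of {Base} -> Plate = 16*2 = 32, Rod = 16*3 = 48.
Iteration 4: no further components; recursion stops.
Total rows emitted: 7.

7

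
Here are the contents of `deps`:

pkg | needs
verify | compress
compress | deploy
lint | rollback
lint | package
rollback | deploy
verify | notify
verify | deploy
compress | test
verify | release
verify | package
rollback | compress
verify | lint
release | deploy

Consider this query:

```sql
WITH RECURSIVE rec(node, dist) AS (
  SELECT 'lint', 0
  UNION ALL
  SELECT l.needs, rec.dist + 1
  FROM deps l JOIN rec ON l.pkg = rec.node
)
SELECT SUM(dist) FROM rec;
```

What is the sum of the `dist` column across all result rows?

Base: (lint, dist=0).
Iteration 1: edges from {lint} -> (package, dist=1), (rollback, dist=1).
Iteration 2: edges from {package,rollback} -> (compress, dist=2), (deploy, dist=2).
Iteration 3: edges from {compress,deploy} -> (deploy, dist=3), (test, dist=3).
Iteration 4: no outgoing edges from {deploy,test}; recursion stops.
SUM(dist) = 0 + 1 + 1 + 2 + 2 + 3 + 3 = 12.

12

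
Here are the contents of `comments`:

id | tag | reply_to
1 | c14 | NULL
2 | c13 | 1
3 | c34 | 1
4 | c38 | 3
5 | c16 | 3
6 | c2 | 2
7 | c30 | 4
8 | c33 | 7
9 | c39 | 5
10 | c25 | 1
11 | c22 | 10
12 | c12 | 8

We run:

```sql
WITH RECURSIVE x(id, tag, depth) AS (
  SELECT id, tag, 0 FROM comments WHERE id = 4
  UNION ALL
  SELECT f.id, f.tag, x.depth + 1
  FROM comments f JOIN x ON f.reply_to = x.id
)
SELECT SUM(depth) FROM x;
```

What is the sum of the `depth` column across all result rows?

6

Base: id=4 (c38) at depth 0.
Iteration 1: rows with reply_to in {4} -> c30 (id 7, depth 1).
Iteration 2: rows with reply_to in {7} -> c33 (id 8, depth 2).
Iteration 3: rows with reply_to in {8} -> c12 (id 12, depth 3).
Iteration 4: no rows with reply_to in {12}; recursion stops.
SUM(depth) = 0 + 1 + 2 + 3 = 6.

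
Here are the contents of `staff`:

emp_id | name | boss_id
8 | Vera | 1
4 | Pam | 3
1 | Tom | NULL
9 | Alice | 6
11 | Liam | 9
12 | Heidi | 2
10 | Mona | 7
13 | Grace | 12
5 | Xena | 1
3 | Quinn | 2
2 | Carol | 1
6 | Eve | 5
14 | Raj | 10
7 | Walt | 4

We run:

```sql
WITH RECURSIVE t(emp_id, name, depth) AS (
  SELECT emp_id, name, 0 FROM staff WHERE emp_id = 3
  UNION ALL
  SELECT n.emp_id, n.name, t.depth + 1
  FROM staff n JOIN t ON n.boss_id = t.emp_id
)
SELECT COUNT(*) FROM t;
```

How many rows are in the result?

Base: emp_id=3 (Quinn) at depth 0.
Iteration 1: rows with boss_id in {3} -> Pam (id 4, depth 1).
Iteration 2: rows with boss_id in {4} -> Walt (id 7, depth 2).
Iteration 3: rows with boss_id in {7} -> Mona (id 10, depth 3).
Iteration 4: rows with boss_id in {10} -> Raj (id 14, depth 4).
Iteration 5: no rows with boss_id in {14}; recursion stops.
Total rows emitted: 5.

5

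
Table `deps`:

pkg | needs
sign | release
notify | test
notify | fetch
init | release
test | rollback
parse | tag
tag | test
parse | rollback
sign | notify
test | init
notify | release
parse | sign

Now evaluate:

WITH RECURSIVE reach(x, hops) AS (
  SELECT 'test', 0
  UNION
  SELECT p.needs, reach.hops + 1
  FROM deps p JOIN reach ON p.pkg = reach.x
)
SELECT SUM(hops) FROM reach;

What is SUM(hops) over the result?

4

Base: (test, hops=0).
Iteration 1: edges from {test} -> (init, hops=1), (rollback, hops=1).
Iteration 2: edges from {init,rollback} -> (release, hops=2).
Iteration 3: no outgoing edges from {release}; recursion stops.
SUM(hops) = 0 + 1 + 1 + 2 = 4.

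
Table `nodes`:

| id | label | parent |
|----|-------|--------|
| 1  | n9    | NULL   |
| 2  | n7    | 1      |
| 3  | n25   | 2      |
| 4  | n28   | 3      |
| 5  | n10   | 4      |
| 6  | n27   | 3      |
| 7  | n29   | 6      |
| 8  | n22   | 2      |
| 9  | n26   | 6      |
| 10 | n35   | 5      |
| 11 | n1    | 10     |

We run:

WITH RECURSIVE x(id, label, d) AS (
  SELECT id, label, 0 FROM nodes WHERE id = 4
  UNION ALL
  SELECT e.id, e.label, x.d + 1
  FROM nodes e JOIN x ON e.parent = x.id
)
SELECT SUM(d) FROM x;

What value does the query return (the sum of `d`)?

Base: id=4 (n28) at d 0.
Iteration 1: rows with parent in {4} -> n10 (id 5, d 1).
Iteration 2: rows with parent in {5} -> n35 (id 10, d 2).
Iteration 3: rows with parent in {10} -> n1 (id 11, d 3).
Iteration 4: no rows with parent in {11}; recursion stops.
SUM(d) = 0 + 1 + 2 + 3 = 6.

6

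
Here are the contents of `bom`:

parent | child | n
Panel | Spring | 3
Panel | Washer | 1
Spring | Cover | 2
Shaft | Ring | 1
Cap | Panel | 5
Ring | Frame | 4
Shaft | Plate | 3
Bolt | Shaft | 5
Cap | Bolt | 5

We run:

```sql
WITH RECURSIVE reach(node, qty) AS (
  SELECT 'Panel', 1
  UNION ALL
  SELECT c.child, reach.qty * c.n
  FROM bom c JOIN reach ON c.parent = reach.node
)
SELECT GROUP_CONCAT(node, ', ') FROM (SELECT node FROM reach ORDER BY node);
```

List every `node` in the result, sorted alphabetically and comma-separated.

Cover, Panel, Spring, Washer

Base: (Panel, qty=1).
Iteration 1: components of {Panel} -> Spring = 1*3 = 3, Washer = 1*1 = 1.
Iteration 2: components of {Spring,Washer} -> Cover = 3*2 = 6.
Iteration 3: no further components; recursion stops.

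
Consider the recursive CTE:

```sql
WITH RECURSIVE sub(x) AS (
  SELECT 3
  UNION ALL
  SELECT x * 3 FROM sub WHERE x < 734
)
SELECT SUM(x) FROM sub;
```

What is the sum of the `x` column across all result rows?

Base: x=3.
Iteration 1: 3 < 734 holds -> x = 3 * 3 = 9.
Iteration 2: 9 < 734 holds -> x = 9 * 3 = 27.
Iteration 3: 27 < 734 holds -> x = 27 * 3 = 81.
Iteration 4: 81 < 734 holds -> x = 81 * 3 = 243.
Iteration 5: 243 < 734 holds -> x = 243 * 3 = 729.
Iteration 6: 729 < 734 holds -> x = 729 * 3 = 2187.
Iteration 7: 2187 < 734 fails; recursion stops.
SUM(x) = 3 + 9 + 27 + 81 + 243 + 729 + 2187 = 3279.

3279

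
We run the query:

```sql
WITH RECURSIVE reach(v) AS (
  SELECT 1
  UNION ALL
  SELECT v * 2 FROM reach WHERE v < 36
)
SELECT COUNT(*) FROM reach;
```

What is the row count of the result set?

7

Base: v=1.
Iteration 1: 1 < 36 holds -> v = 1 * 2 = 2.
Iteration 2: 2 < 36 holds -> v = 2 * 2 = 4.
Iteration 3: 4 < 36 holds -> v = 4 * 2 = 8.
Iteration 4: 8 < 36 holds -> v = 8 * 2 = 16.
Iteration 5: 16 < 36 holds -> v = 16 * 2 = 32.
Iteration 6: 32 < 36 holds -> v = 32 * 2 = 64.
Iteration 7: 64 < 36 fails; recursion stops.
Total rows emitted: 7.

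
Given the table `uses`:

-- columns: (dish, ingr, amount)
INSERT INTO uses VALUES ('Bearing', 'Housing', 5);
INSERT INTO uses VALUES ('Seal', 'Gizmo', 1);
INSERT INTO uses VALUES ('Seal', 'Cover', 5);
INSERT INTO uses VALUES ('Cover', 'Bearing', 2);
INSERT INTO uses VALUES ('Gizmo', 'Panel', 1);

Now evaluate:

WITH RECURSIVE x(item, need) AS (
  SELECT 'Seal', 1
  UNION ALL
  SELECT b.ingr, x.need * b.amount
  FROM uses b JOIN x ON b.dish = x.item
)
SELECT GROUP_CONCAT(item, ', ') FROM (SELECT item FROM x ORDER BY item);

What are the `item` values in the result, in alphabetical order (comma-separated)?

Base: (Seal, need=1).
Iteration 1: components of {Seal} -> Cover = 1*5 = 5, Gizmo = 1*1 = 1.
Iteration 2: components of {Cover,Gizmo} -> Bearing = 5*2 = 10, Panel = 1*1 = 1.
Iteration 3: components of {Bearing,Panel} -> Housing = 10*5 = 50.
Iteration 4: no further components; recursion stops.

Bearing, Cover, Gizmo, Housing, Panel, Seal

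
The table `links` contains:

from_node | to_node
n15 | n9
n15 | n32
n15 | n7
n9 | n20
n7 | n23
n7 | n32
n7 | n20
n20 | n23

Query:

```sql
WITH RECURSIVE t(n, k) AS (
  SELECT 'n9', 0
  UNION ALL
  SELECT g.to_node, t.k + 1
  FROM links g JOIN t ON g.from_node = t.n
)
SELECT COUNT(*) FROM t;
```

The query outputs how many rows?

Base: (n9, k=0).
Iteration 1: edges from {n9} -> (n20, k=1).
Iteration 2: edges from {n20} -> (n23, k=2).
Iteration 3: no outgoing edges from {n23}; recursion stops.
Total rows emitted: 3.

3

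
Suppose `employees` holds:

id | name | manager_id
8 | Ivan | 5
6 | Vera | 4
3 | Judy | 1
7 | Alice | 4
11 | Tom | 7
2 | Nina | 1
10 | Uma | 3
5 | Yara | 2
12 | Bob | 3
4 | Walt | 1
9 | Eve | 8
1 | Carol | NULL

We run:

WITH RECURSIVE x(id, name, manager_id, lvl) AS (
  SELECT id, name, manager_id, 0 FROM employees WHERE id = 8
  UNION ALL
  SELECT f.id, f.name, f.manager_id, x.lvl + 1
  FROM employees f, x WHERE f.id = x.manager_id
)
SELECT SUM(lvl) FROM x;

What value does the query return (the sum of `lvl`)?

6

Base: id=8 (Ivan), manager_id=5, lvl 0.
Iteration 1: join on id=5 -> Yara (id 5, manager_id=2, lvl 1).
Iteration 2: join on id=2 -> Nina (id 2, manager_id=1, lvl 2).
Iteration 3: join on id=1 -> Carol (id 1, manager_id=NULL, lvl 3).
Iteration 4: manager_id is NULL; no match; recursion stops.
SUM(lvl) = 0 + 1 + 2 + 3 = 6.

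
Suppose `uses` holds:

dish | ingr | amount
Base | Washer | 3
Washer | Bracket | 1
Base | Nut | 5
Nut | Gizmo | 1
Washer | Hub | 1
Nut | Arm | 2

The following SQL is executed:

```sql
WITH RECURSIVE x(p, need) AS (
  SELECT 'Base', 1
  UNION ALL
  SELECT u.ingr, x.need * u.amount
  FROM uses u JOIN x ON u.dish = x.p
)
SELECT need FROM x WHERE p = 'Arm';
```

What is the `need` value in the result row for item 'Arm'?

Base: (Base, need=1).
Iteration 1: components of {Base} -> Nut = 1*5 = 5, Washer = 1*3 = 3.
Iteration 2: components of {Nut,Washer} -> Arm = 5*2 = 10, Bracket = 3*1 = 3, Gizmo = 5*1 = 5, Hub = 3*1 = 3.
Iteration 3: no further components; recursion stops.

10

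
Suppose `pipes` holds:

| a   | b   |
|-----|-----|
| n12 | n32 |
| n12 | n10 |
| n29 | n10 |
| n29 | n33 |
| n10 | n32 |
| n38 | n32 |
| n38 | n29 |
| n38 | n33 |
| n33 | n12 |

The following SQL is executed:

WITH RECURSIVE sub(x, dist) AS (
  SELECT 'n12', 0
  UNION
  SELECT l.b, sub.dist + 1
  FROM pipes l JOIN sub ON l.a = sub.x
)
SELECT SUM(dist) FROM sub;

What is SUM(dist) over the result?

4

Base: (n12, dist=0).
Iteration 1: edges from {n12} -> (n10, dist=1), (n32, dist=1).
Iteration 2: edges from {n10,n32} -> (n32, dist=2).
Iteration 3: no outgoing edges from {n32}; recursion stops.
SUM(dist) = 0 + 1 + 1 + 2 = 4.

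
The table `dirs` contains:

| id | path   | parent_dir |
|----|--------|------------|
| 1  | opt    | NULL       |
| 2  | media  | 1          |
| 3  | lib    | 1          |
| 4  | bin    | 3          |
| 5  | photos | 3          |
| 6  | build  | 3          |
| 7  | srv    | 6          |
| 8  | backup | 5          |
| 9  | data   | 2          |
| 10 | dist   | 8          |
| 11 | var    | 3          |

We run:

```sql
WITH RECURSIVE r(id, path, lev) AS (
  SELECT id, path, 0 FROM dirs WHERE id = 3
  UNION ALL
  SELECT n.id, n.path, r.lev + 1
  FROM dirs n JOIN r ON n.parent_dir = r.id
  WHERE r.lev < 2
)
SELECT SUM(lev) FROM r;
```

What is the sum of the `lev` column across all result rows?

Base: id=3 (lib) at lev 0.
Iteration 1: rows with parent_dir in {3} -> bin (id 4, lev 1), photos (id 5, lev 1), build (id 6, lev 1), var (id 11, lev 1).
Iteration 2: rows with parent_dir in {4,5,6,11} -> srv (id 7, lev 2), backup (id 8, lev 2).
Iteration 3: lev < 2 fails for all current rows; recursion stops.
SUM(lev) = 0 + 1 + 1 + 1 + 1 + 2 + 2 = 8.

8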